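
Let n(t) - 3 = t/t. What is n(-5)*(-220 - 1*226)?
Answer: -1784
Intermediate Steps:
n(t) = 4 (n(t) = 3 + t/t = 3 + 1 = 4)
n(-5)*(-220 - 1*226) = 4*(-220 - 1*226) = 4*(-220 - 226) = 4*(-446) = -1784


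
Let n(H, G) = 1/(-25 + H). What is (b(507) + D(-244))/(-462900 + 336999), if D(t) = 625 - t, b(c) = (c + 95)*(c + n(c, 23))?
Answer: -8196256/3371349 ≈ -2.4311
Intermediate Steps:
b(c) = (95 + c)*(c + 1/(-25 + c)) (b(c) = (c + 95)*(c + 1/(-25 + c)) = (95 + c)*(c + 1/(-25 + c)))
(b(507) + D(-244))/(-462900 + 336999) = ((95 + 507 + 507*(-25 + 507)*(95 + 507))/(-25 + 507) + (625 - 1*(-244)))/(-462900 + 336999) = ((95 + 507 + 507*482*602)/482 + (625 + 244))/(-125901) = ((95 + 507 + 147113148)/482 + 869)*(-1/125901) = ((1/482)*147113750 + 869)*(-1/125901) = (73556875/241 + 869)*(-1/125901) = (73766304/241)*(-1/125901) = -8196256/3371349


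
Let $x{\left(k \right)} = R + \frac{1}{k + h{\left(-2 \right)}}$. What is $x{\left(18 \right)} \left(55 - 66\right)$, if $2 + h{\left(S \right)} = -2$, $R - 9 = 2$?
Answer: $- \frac{1705}{14} \approx -121.79$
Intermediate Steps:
$R = 11$ ($R = 9 + 2 = 11$)
$h{\left(S \right)} = -4$ ($h{\left(S \right)} = -2 - 2 = -4$)
$x{\left(k \right)} = 11 + \frac{1}{-4 + k}$ ($x{\left(k \right)} = 11 + \frac{1}{k - 4} = 11 + \frac{1}{-4 + k}$)
$x{\left(18 \right)} \left(55 - 66\right) = \frac{-43 + 11 \cdot 18}{-4 + 18} \left(55 - 66\right) = \frac{-43 + 198}{14} \left(-11\right) = \frac{1}{14} \cdot 155 \left(-11\right) = \frac{155}{14} \left(-11\right) = - \frac{1705}{14}$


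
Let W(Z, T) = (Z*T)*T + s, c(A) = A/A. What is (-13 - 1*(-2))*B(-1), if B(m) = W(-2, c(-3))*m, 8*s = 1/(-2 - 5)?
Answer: -1243/56 ≈ -22.196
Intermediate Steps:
c(A) = 1
s = -1/56 (s = 1/(8*(-2 - 5)) = (⅛)/(-7) = (⅛)*(-⅐) = -1/56 ≈ -0.017857)
W(Z, T) = -1/56 + Z*T² (W(Z, T) = (Z*T)*T - 1/56 = (T*Z)*T - 1/56 = Z*T² - 1/56 = -1/56 + Z*T²)
B(m) = -113*m/56 (B(m) = (-1/56 - 2*1²)*m = (-1/56 - 2*1)*m = (-1/56 - 2)*m = -113*m/56)
(-13 - 1*(-2))*B(-1) = (-13 - 1*(-2))*(-113/56*(-1)) = (-13 + 2)*(113/56) = -11*113/56 = -1243/56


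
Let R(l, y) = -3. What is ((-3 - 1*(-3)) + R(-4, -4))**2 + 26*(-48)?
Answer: -1239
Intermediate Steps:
((-3 - 1*(-3)) + R(-4, -4))**2 + 26*(-48) = ((-3 - 1*(-3)) - 3)**2 + 26*(-48) = ((-3 + 3) - 3)**2 - 1248 = (0 - 3)**2 - 1248 = (-3)**2 - 1248 = 9 - 1248 = -1239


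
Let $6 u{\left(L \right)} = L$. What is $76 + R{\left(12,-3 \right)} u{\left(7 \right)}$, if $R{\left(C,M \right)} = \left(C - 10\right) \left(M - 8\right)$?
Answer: $\frac{151}{3} \approx 50.333$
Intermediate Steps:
$u{\left(L \right)} = \frac{L}{6}$
$R{\left(C,M \right)} = \left(-10 + C\right) \left(-8 + M\right)$
$76 + R{\left(12,-3 \right)} u{\left(7 \right)} = 76 + \left(80 - -30 - 96 + 12 \left(-3\right)\right) \frac{1}{6} \cdot 7 = 76 + \left(80 + 30 - 96 - 36\right) \frac{7}{6} = 76 - \frac{77}{3} = \frac{151}{3}$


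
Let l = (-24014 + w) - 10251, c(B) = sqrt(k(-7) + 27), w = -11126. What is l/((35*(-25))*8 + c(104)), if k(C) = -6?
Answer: 45391000/6999997 + 45391*sqrt(21)/48999979 ≈ 6.4887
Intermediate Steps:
c(B) = sqrt(21) (c(B) = sqrt(-6 + 27) = sqrt(21))
l = -45391 (l = (-24014 - 11126) - 10251 = -35140 - 10251 = -45391)
l/((35*(-25))*8 + c(104)) = -45391/((35*(-25))*8 + sqrt(21)) = -45391/(-875*8 + sqrt(21)) = -45391/(-7000 + sqrt(21))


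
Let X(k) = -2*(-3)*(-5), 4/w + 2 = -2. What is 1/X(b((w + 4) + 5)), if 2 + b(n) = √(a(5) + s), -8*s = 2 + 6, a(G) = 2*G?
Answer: -1/30 ≈ -0.033333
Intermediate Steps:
s = -1 (s = -(2 + 6)/8 = -⅛*8 = -1)
w = -1 (w = 4/(-2 - 2) = 4/(-4) = 4*(-¼) = -1)
b(n) = 1 (b(n) = -2 + √(2*5 - 1) = -2 + √(10 - 1) = -2 + √9 = -2 + 3 = 1)
X(k) = -30 (X(k) = 6*(-5) = -30)
1/X(b((w + 4) + 5)) = 1/(-30) = -1/30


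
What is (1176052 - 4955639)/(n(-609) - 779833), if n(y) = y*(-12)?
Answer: 3779587/772525 ≈ 4.8925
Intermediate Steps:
n(y) = -12*y
(1176052 - 4955639)/(n(-609) - 779833) = (1176052 - 4955639)/(-12*(-609) - 779833) = -3779587/(7308 - 779833) = -3779587/(-772525) = -3779587*(-1/772525) = 3779587/772525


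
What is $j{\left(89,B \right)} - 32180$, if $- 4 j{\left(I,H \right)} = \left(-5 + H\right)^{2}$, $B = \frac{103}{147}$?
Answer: $- \frac{695477476}{21609} \approx -32185.0$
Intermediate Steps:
$B = \frac{103}{147}$ ($B = 103 \cdot \frac{1}{147} = \frac{103}{147} \approx 0.70068$)
$j{\left(I,H \right)} = - \frac{\left(-5 + H\right)^{2}}{4}$
$j{\left(89,B \right)} - 32180 = - \frac{\left(-5 + \frac{103}{147}\right)^{2}}{4} - 32180 = - \frac{\left(- \frac{632}{147}\right)^{2}}{4} - 32180 = \left(- \frac{1}{4}\right) \frac{399424}{21609} - 32180 = - \frac{99856}{21609} - 32180 = - \frac{695477476}{21609}$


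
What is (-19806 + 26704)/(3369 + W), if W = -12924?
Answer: -6898/9555 ≈ -0.72193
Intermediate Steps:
(-19806 + 26704)/(3369 + W) = (-19806 + 26704)/(3369 - 12924) = 6898/(-9555) = 6898*(-1/9555) = -6898/9555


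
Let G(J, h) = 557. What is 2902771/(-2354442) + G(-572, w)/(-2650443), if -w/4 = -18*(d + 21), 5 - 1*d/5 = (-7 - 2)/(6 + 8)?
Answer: -44999652057/36493066186 ≈ -1.2331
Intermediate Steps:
d = 395/14 (d = 25 - 5*(-7 - 2)/(6 + 8) = 25 - (-45)/14 = 25 - 5*(-9/14) = 25 + 45/14 = 395/14 ≈ 28.214)
w = 24804/7 (w = -(-72)*(395/14 + 21) = -(-72)*689/14 = -4*(-6201/7) = 24804/7 ≈ 3543.4)
2902771/(-2354442) + G(-572, w)/(-2650443) = 2902771/(-2354442) + 557/(-2650443) = 2902771*(-1/2354442) + 557*(-1/2650443) = -2902771/2354442 - 557/2650443 = -44999652057/36493066186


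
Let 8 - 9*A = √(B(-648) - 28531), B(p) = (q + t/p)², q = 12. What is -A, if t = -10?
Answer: -8/9 + I*√2979914807/2916 ≈ -0.88889 + 18.72*I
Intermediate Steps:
B(p) = (12 - 10/p)²
A = 8/9 - I*√2979914807/2916 (A = 8/9 - √(4*(-5 + 6*(-648))²/(-648)² - 28531)/9 = 8/9 - √(4*(1/419904)*(-5 - 3888)² - 28531)/9 = 8/9 - √(4*(1/419904)*(-3893)² - 28531)/9 = 8/9 - √(4*(1/419904)*15155449 - 28531)/9 = 8/9 - √(15155449/104976 - 28531)/9 = 8/9 - I*√2979914807/2916 ≈ 0.88889 - 18.72*I)
-A = -(8/9 - I*√2979914807/2916) = -8/9 + I*√2979914807/2916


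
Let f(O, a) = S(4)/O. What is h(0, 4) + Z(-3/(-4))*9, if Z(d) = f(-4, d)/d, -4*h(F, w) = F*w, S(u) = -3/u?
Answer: 9/4 ≈ 2.2500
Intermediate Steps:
h(F, w) = -F*w/4
f(O, a) = -3/(4*O) (f(O, a) = (-3/4)/O = (-3*1/4)/O = -3/(4*O))
Z(d) = 3/(16*d) (Z(d) = (-3/4/(-4))/d = (-3/4*(-1/4))/d = 3/(16*d))
h(0, 4) + Z(-3/(-4))*9 = -1/4*0*4 + (3/(16*((-3/(-4)))))*9 = 0 + (3/(16*((-3*(-1/4)))))*9 = 0 + (3/(16*(3/4)))*9 = 0 + ((3/16)*(4/3))*9 = 0 + (1/4)*9 = 0 + 9/4 = 9/4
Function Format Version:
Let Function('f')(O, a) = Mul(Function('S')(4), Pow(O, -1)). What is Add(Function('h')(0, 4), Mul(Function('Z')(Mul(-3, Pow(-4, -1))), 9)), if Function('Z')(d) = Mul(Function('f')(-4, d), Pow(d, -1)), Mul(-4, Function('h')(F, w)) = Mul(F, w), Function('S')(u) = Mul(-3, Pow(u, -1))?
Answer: Rational(9, 4) ≈ 2.2500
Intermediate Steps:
Function('h')(F, w) = Mul(Rational(-1, 4), F, w) (Function('h')(F, w) = Mul(Rational(-1, 4), Mul(F, w)) = Mul(Rational(-1, 4), F, w))
Function('f')(O, a) = Mul(Rational(-3, 4), Pow(O, -1)) (Function('f')(O, a) = Mul(Mul(-3, Pow(4, -1)), Pow(O, -1)) = Mul(Mul(-3, Rational(1, 4)), Pow(O, -1)) = Mul(Rational(-3, 4), Pow(O, -1)))
Function('Z')(d) = Mul(Rational(3, 16), Pow(d, -1)) (Function('Z')(d) = Mul(Mul(Rational(-3, 4), Pow(-4, -1)), Pow(d, -1)) = Mul(Mul(Rational(-3, 4), Rational(-1, 4)), Pow(d, -1)) = Mul(Rational(3, 16), Pow(d, -1)))
Add(Function('h')(0, 4), Mul(Function('Z')(Mul(-3, Pow(-4, -1))), 9)) = Add(Mul(Rational(-1, 4), 0, 4), Mul(Mul(Rational(3, 16), Pow(Mul(-3, Pow(-4, -1)), -1)), 9)) = Add(0, Mul(Mul(Rational(3, 16), Pow(Mul(-3, Rational(-1, 4)), -1)), 9)) = Add(0, Mul(Mul(Rational(3, 16), Pow(Rational(3, 4), -1)), 9)) = Add(0, Mul(Mul(Rational(3, 16), Rational(4, 3)), 9)) = Add(0, Mul(Rational(1, 4), 9)) = Add(0, Rational(9, 4)) = Rational(9, 4)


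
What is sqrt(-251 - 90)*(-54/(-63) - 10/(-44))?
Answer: 167*I*sqrt(341)/154 ≈ 20.025*I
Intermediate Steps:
sqrt(-251 - 90)*(-54/(-63) - 10/(-44)) = sqrt(-341)*(-54*(-1/63) - 10*(-1/44)) = (I*sqrt(341))*(6/7 + 5/22) = (I*sqrt(341))*(167/154) = 167*I*sqrt(341)/154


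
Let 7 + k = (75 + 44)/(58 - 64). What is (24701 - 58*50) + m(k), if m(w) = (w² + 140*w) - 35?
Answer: 674257/36 ≈ 18729.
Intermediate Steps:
k = -161/6 (k = -7 + (75 + 44)/(58 - 64) = -7 + 119/(-6) = -7 + 119*(-⅙) = -7 - 119/6 = -161/6 ≈ -26.833)
m(w) = -35 + w² + 140*w
(24701 - 58*50) + m(k) = (24701 - 58*50) + (-35 + (-161/6)² + 140*(-161/6)) = (24701 - 2900) + (-35 + 25921/36 - 11270/3) = 21801 - 110579/36 = 674257/36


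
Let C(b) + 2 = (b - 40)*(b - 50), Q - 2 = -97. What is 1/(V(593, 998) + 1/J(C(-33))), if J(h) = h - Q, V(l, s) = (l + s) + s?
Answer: 6152/15927529 ≈ 0.00038625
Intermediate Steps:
Q = -95 (Q = 2 - 97 = -95)
V(l, s) = l + 2*s
C(b) = -2 + (-50 + b)*(-40 + b) (C(b) = -2 + (b - 40)*(b - 50) = -2 + (-40 + b)*(-50 + b) = -2 + (-50 + b)*(-40 + b))
J(h) = 95 + h (J(h) = h - 1*(-95) = h + 95 = 95 + h)
1/(V(593, 998) + 1/J(C(-33))) = 1/((593 + 2*998) + 1/(95 + (1998 + (-33)² - 90*(-33)))) = 1/((593 + 1996) + 1/(95 + (1998 + 1089 + 2970))) = 1/(2589 + 1/(95 + 6057)) = 1/(2589 + 1/6152) = 1/(15927529/6152) = 6152/15927529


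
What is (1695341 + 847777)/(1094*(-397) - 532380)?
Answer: -1271559/483349 ≈ -2.6307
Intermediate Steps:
(1695341 + 847777)/(1094*(-397) - 532380) = 2543118/(-434318 - 532380) = 2543118/(-966698) = 2543118*(-1/966698) = -1271559/483349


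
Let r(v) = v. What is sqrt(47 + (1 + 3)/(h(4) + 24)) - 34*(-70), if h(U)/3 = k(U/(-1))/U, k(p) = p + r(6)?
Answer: 2380 + sqrt(122655)/51 ≈ 2386.9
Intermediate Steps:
k(p) = 6 + p (k(p) = p + 6 = 6 + p)
h(U) = 3*(6 - U)/U (h(U) = 3*((6 + U/(-1))/U) = 3*((6 + U*(-1))/U) = 3*((6 - U)/U) = 3*(6 - U)/U)
sqrt(47 + (1 + 3)/(h(4) + 24)) - 34*(-70) = sqrt(47 + (1 + 3)/((-3 + 18/4) + 24)) - 34*(-70) = sqrt(47 + 4/((-3 + 18*(1/4)) + 24)) + 2380 = sqrt(47 + 4/((-3 + 9/2) + 24)) + 2380 = sqrt(47 + 4/(3/2 + 24)) + 2380 = sqrt(47 + 4/(51/2)) + 2380 = sqrt(47 + 4*(2/51)) + 2380 = sqrt(47 + 8/51) + 2380 = sqrt(2405/51) + 2380 = sqrt(122655)/51 + 2380 = 2380 + sqrt(122655)/51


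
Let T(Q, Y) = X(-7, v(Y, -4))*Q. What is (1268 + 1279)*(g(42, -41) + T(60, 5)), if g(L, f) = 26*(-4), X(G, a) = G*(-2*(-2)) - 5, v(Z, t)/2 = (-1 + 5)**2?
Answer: -5307948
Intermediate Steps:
v(Z, t) = 32 (v(Z, t) = 2*(-1 + 5)**2 = 2*4**2 = 2*16 = 32)
X(G, a) = -5 + 4*G (X(G, a) = G*4 - 5 = 4*G - 5 = -5 + 4*G)
g(L, f) = -104
T(Q, Y) = -33*Q (T(Q, Y) = (-5 + 4*(-7))*Q = (-5 - 28)*Q = -33*Q)
(1268 + 1279)*(g(42, -41) + T(60, 5)) = (1268 + 1279)*(-104 - 33*60) = 2547*(-104 - 1980) = 2547*(-2084) = -5307948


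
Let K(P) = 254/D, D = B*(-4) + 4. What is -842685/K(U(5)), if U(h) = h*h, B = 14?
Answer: 21909810/127 ≈ 1.7252e+5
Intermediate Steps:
U(h) = h**2
D = -52 (D = 14*(-4) + 4 = -56 + 4 = -52)
K(P) = -127/26 (K(P) = 254/(-52) = 254*(-1/52) = -127/26)
-842685/K(U(5)) = -842685/(-127/26) = -842685*(-26/127) = 21909810/127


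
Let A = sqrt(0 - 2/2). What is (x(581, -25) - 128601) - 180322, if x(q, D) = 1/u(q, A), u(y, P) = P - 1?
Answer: -617847/2 - I/2 ≈ -3.0892e+5 - 0.5*I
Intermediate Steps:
A = I (A = sqrt(0 - 2*1/2) = sqrt(0 - 1) = sqrt(-1) = I ≈ 1.0*I)
u(y, P) = -1 + P
x(q, D) = (-1 - I)/2 (x(q, D) = 1/(-1 + I) = (-1 - I)/2)
(x(581, -25) - 128601) - 180322 = ((-1/2 - I/2) - 128601) - 180322 = (-257203/2 - I/2) - 180322 = -617847/2 - I/2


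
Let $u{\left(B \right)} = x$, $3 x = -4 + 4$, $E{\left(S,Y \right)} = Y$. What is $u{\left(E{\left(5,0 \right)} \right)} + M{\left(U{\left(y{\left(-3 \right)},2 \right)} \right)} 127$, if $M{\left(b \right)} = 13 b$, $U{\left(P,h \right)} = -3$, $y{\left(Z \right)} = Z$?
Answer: $-4953$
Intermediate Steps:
$x = 0$ ($x = \frac{-4 + 4}{3} = \frac{1}{3} \cdot 0 = 0$)
$u{\left(B \right)} = 0$
$u{\left(E{\left(5,0 \right)} \right)} + M{\left(U{\left(y{\left(-3 \right)},2 \right)} \right)} 127 = 0 + 13 \left(-3\right) 127 = 0 - 4953 = -4953$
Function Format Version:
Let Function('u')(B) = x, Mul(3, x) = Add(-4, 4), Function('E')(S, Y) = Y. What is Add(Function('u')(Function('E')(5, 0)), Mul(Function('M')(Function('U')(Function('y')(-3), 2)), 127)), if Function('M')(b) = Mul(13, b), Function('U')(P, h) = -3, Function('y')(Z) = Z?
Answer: -4953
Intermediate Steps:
x = 0 (x = Mul(Rational(1, 3), Add(-4, 4)) = Mul(Rational(1, 3), 0) = 0)
Function('u')(B) = 0
Add(Function('u')(Function('E')(5, 0)), Mul(Function('M')(Function('U')(Function('y')(-3), 2)), 127)) = Add(0, Mul(Mul(13, -3), 127)) = Add(0, Mul(-39, 127)) = Add(0, -4953) = -4953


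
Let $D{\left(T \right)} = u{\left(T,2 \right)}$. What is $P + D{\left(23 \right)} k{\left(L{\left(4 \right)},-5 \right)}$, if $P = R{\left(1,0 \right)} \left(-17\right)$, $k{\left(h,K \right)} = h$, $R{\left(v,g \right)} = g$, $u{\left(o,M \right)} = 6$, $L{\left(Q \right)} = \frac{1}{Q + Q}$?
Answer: $\frac{3}{4} \approx 0.75$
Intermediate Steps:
$L{\left(Q \right)} = \frac{1}{2 Q}$
$D{\left(T \right)} = 6$
$P = 0$ ($P = 0 \left(-17\right) = 0$)
$P + D{\left(23 \right)} k{\left(L{\left(4 \right)},-5 \right)} = 0 + 6 \frac{1}{2 \cdot 4} = 0 + 6 \cdot \frac{1}{2} \cdot \frac{1}{4} = 0 + 6 \cdot \frac{1}{8} = 0 + \frac{3}{4} = \frac{3}{4}$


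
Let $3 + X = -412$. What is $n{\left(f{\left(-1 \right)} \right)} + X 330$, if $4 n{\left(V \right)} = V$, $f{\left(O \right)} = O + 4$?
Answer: $- \frac{547797}{4} \approx -1.3695 \cdot 10^{5}$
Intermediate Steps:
$f{\left(O \right)} = 4 + O$
$X = -415$ ($X = -3 - 412 = -415$)
$n{\left(V \right)} = \frac{V}{4}$
$n{\left(f{\left(-1 \right)} \right)} + X 330 = \frac{4 - 1}{4} - 136950 = \frac{1}{4} \cdot 3 - 136950 = \frac{3}{4} - 136950 = - \frac{547797}{4}$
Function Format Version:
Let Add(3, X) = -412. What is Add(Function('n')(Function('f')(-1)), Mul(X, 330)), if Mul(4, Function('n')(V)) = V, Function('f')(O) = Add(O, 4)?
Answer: Rational(-547797, 4) ≈ -1.3695e+5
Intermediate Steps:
Function('f')(O) = Add(4, O)
X = -415 (X = Add(-3, -412) = -415)
Function('n')(V) = Mul(Rational(1, 4), V)
Add(Function('n')(Function('f')(-1)), Mul(X, 330)) = Add(Mul(Rational(1, 4), Add(4, -1)), Mul(-415, 330)) = Add(Mul(Rational(1, 4), 3), -136950) = Add(Rational(3, 4), -136950) = Rational(-547797, 4)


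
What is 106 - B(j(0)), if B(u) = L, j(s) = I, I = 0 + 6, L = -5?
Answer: 111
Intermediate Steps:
I = 6
j(s) = 6
B(u) = -5
106 - B(j(0)) = 106 - 1*(-5) = 106 + 5 = 111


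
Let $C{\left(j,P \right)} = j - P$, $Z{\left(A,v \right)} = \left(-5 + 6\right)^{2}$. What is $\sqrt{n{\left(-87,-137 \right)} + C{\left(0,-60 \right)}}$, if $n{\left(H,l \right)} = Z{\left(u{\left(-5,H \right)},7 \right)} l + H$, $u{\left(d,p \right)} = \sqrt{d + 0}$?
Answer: $2 i \sqrt{41} \approx 12.806 i$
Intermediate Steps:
$u{\left(d,p \right)} = \sqrt{d}$
$Z{\left(A,v \right)} = 1$ ($Z{\left(A,v \right)} = 1^{2} = 1$)
$n{\left(H,l \right)} = H + l$ ($n{\left(H,l \right)} = 1 l + H = l + H = H + l$)
$\sqrt{n{\left(-87,-137 \right)} + C{\left(0,-60 \right)}} = \sqrt{\left(-87 - 137\right) + \left(0 - -60\right)} = \sqrt{-224 + \left(0 + 60\right)} = \sqrt{-224 + 60} = \sqrt{-164} = 2 i \sqrt{41}$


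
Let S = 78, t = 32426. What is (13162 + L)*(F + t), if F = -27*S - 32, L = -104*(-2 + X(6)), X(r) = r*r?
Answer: 291552288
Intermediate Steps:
X(r) = r²
L = -3536 (L = -104*(-2 + 6²) = -104*(-2 + 36) = -104*34 = -3536)
F = -2138 (F = -27*78 - 32 = -2106 - 32 = -2138)
(13162 + L)*(F + t) = (13162 - 3536)*(-2138 + 32426) = 9626*30288 = 291552288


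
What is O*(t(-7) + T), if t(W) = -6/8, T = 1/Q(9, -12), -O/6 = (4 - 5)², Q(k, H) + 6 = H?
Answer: 29/6 ≈ 4.8333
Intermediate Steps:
Q(k, H) = -6 + H
O = -6 (O = -6*(4 - 5)² = -6*(-1)² = -6*1 = -6)
T = -1/18 (T = 1/(-6 - 12) = 1/(-18) = -1/18 ≈ -0.055556)
t(W) = -¾ (t(W) = -6*⅛ = -¾)
O*(t(-7) + T) = -6*(-¾ - 1/18) = -6*(-29/36) = 29/6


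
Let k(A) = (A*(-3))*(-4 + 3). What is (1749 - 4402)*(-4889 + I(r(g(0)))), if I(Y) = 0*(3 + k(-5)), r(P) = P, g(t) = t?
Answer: 12970517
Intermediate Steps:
k(A) = 3*A (k(A) = -3*A*(-1) = 3*A)
I(Y) = 0 (I(Y) = 0*(3 + 3*(-5)) = 0*(3 - 15) = 0*(-12) = 0)
(1749 - 4402)*(-4889 + I(r(g(0)))) = (1749 - 4402)*(-4889 + 0) = -2653*(-4889) = 12970517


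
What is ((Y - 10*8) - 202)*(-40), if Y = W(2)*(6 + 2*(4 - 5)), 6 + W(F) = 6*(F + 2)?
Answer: 8400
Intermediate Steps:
W(F) = 6 + 6*F (W(F) = -6 + 6*(F + 2) = -6 + 6*(2 + F) = -6 + (12 + 6*F) = 6 + 6*F)
Y = 72 (Y = (6 + 6*2)*(6 + 2*(4 - 5)) = (6 + 12)*(6 + 2*(-1)) = 18*(6 - 2) = 18*4 = 72)
((Y - 10*8) - 202)*(-40) = ((72 - 10*8) - 202)*(-40) = ((72 - 80) - 202)*(-40) = (-8 - 202)*(-40) = -210*(-40) = 8400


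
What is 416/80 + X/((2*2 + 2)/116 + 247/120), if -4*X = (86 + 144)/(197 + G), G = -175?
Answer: 1599848/403865 ≈ 3.9613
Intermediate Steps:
X = -115/44 (X = -(86 + 144)/(4*(197 - 175)) = -115/(2*22) = -1/4*115/11 = -115/44 ≈ -2.6136)
416/80 + X/((2*2 + 2)/116 + 247/120) = 416/80 - 115/(44*((2*2 + 2)/116 + 247/120)) = 416*(1/80) - 115/(44*((4 + 2)*(1/116) + 247*(1/120))) = 26/5 - 115/(44*(6*(1/116) + 247/120)) = 26/5 - 115/(44*(3/58 + 247/120)) = 26/5 - 115/(44*7343/3480) = 26/5 - 115/44*3480/7343 = 26/5 - 100050/80773 = 1599848/403865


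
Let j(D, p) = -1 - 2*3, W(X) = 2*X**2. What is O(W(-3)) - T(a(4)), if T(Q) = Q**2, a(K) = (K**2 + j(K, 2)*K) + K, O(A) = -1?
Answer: -65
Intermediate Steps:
j(D, p) = -7 (j(D, p) = -1 - 6 = -7)
a(K) = K**2 - 6*K (a(K) = (K**2 - 7*K) + K = K**2 - 6*K)
O(W(-3)) - T(a(4)) = -1 - (4*(-6 + 4))**2 = -1 - (4*(-2))**2 = -1 - 1*(-8)**2 = -1 - 1*64 = -1 - 64 = -65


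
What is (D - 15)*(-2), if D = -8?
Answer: 46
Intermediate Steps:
(D - 15)*(-2) = (-8 - 15)*(-2) = -23*(-2) = 46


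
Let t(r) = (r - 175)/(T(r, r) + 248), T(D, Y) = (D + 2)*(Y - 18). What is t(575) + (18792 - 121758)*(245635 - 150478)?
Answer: -3151378632518294/321637 ≈ -9.7979e+9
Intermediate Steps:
T(D, Y) = (-18 + Y)*(2 + D) (T(D, Y) = (2 + D)*(-18 + Y) = (-18 + Y)*(2 + D))
t(r) = (-175 + r)/(212 + r² - 16*r) (t(r) = (r - 175)/((-36 - 18*r + 2*r + r*r) + 248) = (-175 + r)/((-36 - 18*r + 2*r + r²) + 248) = (-175 + r)/((-36 + r² - 16*r) + 248) = (-175 + r)/(212 + r² - 16*r))
t(575) + (18792 - 121758)*(245635 - 150478) = (-175 + 575)/(212 + 575² - 16*575) + (18792 - 121758)*(245635 - 150478) = 400/(212 + 330625 - 9200) - 102966*95157 = 400/321637 - 9797935662 = -3151378632518294/321637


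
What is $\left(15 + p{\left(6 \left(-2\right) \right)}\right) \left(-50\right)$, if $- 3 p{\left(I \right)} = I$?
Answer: $-950$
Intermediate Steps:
$p{\left(I \right)} = - \frac{I}{3}$
$\left(15 + p{\left(6 \left(-2\right) \right)}\right) \left(-50\right) = \left(15 - \frac{6 \left(-2\right)}{3}\right) \left(-50\right) = \left(15 - -4\right) \left(-50\right) = \left(15 + 4\right) \left(-50\right) = 19 \left(-50\right) = -950$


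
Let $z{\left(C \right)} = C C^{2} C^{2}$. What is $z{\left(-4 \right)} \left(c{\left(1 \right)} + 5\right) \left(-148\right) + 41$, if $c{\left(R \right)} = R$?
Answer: $909353$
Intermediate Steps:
$z{\left(C \right)} = C^{5}$ ($z{\left(C \right)} = C^{3} C^{2} = C^{5}$)
$z{\left(-4 \right)} \left(c{\left(1 \right)} + 5\right) \left(-148\right) + 41 = \left(-4\right)^{5} \left(1 + 5\right) \left(-148\right) + 41 = \left(-1024\right) 6 \left(-148\right) + 41 = \left(-6144\right) \left(-148\right) + 41 = 909312 + 41 = 909353$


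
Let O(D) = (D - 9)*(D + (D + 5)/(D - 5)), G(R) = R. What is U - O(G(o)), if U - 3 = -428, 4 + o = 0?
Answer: -4306/9 ≈ -478.44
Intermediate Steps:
o = -4 (o = -4 + 0 = -4)
U = -425 (U = 3 - 428 = -425)
O(D) = (-9 + D)*(D + (5 + D)/(-5 + D))
U - O(G(o)) = -425 - (-45 + (-4)³ - 13*(-4)² + 41*(-4))/(-5 - 4) = -425 - (-45 - 64 - 13*16 - 164)/(-9) = -425 - (-1)*(-45 - 64 - 208 - 164)/9 = -425 - (-1)*(-481)/9 = -425 - 1*481/9 = -425 - 481/9 = -4306/9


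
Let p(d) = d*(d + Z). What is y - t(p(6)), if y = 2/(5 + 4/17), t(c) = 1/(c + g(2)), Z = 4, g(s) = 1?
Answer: 1985/5429 ≈ 0.36563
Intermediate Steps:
p(d) = d*(4 + d) (p(d) = d*(d + 4) = d*(4 + d))
t(c) = 1/(1 + c) (t(c) = 1/(c + 1) = 1/(1 + c))
y = 34/89 (y = 2/(5 + 4*(1/17)) = 2/(5 + 4/17) = 2/(89/17) = (17/89)*2 = 34/89 ≈ 0.38202)
y - t(p(6)) = 34/89 - 1/(1 + 6*(4 + 6)) = 34/89 - 1/(1 + 6*10) = 34/89 - 1/(1 + 60) = 34/89 - 1/61 = 1985/5429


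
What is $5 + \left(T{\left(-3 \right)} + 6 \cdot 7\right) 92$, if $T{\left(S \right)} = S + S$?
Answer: $3317$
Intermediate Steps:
$T{\left(S \right)} = 2 S$
$5 + \left(T{\left(-3 \right)} + 6 \cdot 7\right) 92 = 5 + \left(2 \left(-3\right) + 6 \cdot 7\right) 92 = 5 + \left(-6 + 42\right) 92 = 5 + 36 \cdot 92 = 5 + 3312 = 3317$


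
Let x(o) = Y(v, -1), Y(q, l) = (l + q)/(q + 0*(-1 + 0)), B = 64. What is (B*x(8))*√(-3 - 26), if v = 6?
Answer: 160*I*√29/3 ≈ 287.21*I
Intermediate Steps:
Y(q, l) = (l + q)/q (Y(q, l) = (l + q)/(q + 0*(-1)) = (l + q)/(q + 0) = (l + q)/q)
x(o) = ⅚ (x(o) = (-1 + 6)/6 = (⅙)*5 = ⅚)
(B*x(8))*√(-3 - 26) = (64*(⅚))*√(-3 - 26) = 160*√(-29)/3 = 160*(I*√29)/3 = 160*I*√29/3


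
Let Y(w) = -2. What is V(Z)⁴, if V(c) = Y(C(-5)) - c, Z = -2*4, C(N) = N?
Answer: 1296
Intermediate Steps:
Z = -8
V(c) = -2 - c
V(Z)⁴ = (-2 - 1*(-8))⁴ = (-2 + 8)⁴ = 6⁴ = 1296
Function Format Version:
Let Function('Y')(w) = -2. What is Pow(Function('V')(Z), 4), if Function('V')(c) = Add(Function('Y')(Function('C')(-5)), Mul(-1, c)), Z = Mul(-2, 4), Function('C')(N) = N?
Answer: 1296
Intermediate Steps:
Z = -8
Function('V')(c) = Add(-2, Mul(-1, c))
Pow(Function('V')(Z), 4) = Pow(Add(-2, Mul(-1, -8)), 4) = Pow(Add(-2, 8), 4) = Pow(6, 4) = 1296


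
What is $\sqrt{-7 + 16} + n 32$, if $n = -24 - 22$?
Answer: $-1469$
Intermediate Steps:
$n = -46$
$\sqrt{-7 + 16} + n 32 = \sqrt{-7 + 16} - 1472 = \sqrt{9} - 1472 = 3 - 1472 = -1469$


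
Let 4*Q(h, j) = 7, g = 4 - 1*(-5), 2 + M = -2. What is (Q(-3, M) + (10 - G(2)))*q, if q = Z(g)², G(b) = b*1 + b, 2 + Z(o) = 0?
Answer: 31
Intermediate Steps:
M = -4 (M = -2 - 2 = -4)
g = 9 (g = 4 + 5 = 9)
Z(o) = -2 (Z(o) = -2 + 0 = -2)
G(b) = 2*b (G(b) = b + b = 2*b)
Q(h, j) = 7/4 (Q(h, j) = (¼)*7 = 7/4)
q = 4 (q = (-2)² = 4)
(Q(-3, M) + (10 - G(2)))*q = (7/4 + (10 - 2*2))*4 = (7/4 + (10 - 1*4))*4 = (7/4 + (10 - 4))*4 = (7/4 + 6)*4 = (31/4)*4 = 31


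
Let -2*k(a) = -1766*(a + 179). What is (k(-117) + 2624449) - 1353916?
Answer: 1325279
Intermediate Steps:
k(a) = 158057 + 883*a (k(a) = -(-883)*(a + 179) = -(-883)*(179 + a) = -(-316114 - 1766*a)/2 = 158057 + 883*a)
(k(-117) + 2624449) - 1353916 = ((158057 + 883*(-117)) + 2624449) - 1353916 = ((158057 - 103311) + 2624449) - 1353916 = (54746 + 2624449) - 1353916 = 2679195 - 1353916 = 1325279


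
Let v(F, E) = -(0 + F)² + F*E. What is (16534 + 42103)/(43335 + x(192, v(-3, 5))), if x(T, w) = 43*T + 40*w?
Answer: 58637/50631 ≈ 1.1581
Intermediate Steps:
v(F, E) = -F² + E*F
x(T, w) = 40*w + 43*T
(16534 + 42103)/(43335 + x(192, v(-3, 5))) = (16534 + 42103)/(43335 + (40*(-3*(5 - 1*(-3))) + 43*192)) = 58637/(43335 + (40*(-3*(5 + 3)) + 8256)) = 58637/(43335 + (40*(-3*8) + 8256)) = 58637/(43335 + (40*(-24) + 8256)) = 58637/(43335 + (-960 + 8256)) = 58637/(43335 + 7296) = 58637/50631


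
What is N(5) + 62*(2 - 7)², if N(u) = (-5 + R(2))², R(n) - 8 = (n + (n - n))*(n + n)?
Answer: 1671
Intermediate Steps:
R(n) = 8 + 2*n² (R(n) = 8 + (n + (n - n))*(n + n) = 8 + (n + 0)*(2*n) = 8 + n*(2*n) = 8 + 2*n²)
N(u) = 121 (N(u) = (-5 + (8 + 2*2²))² = (-5 + (8 + 2*4))² = (-5 + (8 + 8))² = (-5 + 16)² = 11² = 121)
N(5) + 62*(2 - 7)² = 121 + 62*(2 - 7)² = 121 + 62*(-5)² = 121 + 62*25 = 121 + 1550 = 1671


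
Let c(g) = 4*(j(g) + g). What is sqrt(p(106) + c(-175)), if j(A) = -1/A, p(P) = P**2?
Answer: 2*sqrt(3226657)/35 ≈ 102.65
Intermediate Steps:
c(g) = -4/g + 4*g (c(g) = 4*(-1/g + g) = 4*(g - 1/g) = -4/g + 4*g)
sqrt(p(106) + c(-175)) = sqrt(106**2 + (-4/(-175) + 4*(-175))) = sqrt(11236 + (-4*(-1/175) - 700)) = sqrt(11236 + (4/175 - 700)) = sqrt(11236 - 122496/175) = sqrt(1843804/175) = 2*sqrt(3226657)/35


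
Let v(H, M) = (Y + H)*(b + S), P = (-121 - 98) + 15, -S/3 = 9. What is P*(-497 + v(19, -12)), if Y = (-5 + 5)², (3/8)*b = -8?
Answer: 288728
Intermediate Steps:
b = -64/3 (b = (8/3)*(-8) = -64/3 ≈ -21.333)
S = -27 (S = -3*9 = -27)
Y = 0 (Y = 0² = 0)
P = -204 (P = -219 + 15 = -204)
v(H, M) = -145*H/3 (v(H, M) = (0 + H)*(-64/3 - 27) = H*(-145/3) = -145*H/3)
P*(-497 + v(19, -12)) = -204*(-497 - 145/3*19) = -204*(-497 - 2755/3) = -204*(-4246/3) = 288728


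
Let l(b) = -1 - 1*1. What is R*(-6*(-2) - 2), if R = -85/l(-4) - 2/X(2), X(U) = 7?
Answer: 2955/7 ≈ 422.14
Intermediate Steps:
l(b) = -2 (l(b) = -1 - 1 = -2)
R = 591/14 (R = -85/(-2) - 2/7 = -85*(-½) - 2*⅐ = 85/2 - 2/7 = 591/14 ≈ 42.214)
R*(-6*(-2) - 2) = 591*(-6*(-2) - 2)/14 = 591*(12 - 2)/14 = (591/14)*10 = 2955/7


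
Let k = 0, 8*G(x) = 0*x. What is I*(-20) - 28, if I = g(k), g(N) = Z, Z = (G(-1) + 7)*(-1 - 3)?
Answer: 532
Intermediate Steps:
G(x) = 0 (G(x) = (0*x)/8 = (⅛)*0 = 0)
Z = -28 (Z = (0 + 7)*(-1 - 3) = 7*(-4) = -28)
g(N) = -28
I = -28
I*(-20) - 28 = -28*(-20) - 28 = 560 - 28 = 532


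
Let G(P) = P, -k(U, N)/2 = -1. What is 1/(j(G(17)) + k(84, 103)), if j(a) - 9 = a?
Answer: 1/28 ≈ 0.035714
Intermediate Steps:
k(U, N) = 2 (k(U, N) = -2*(-1) = 2)
j(a) = 9 + a
1/(j(G(17)) + k(84, 103)) = 1/((9 + 17) + 2) = 1/(26 + 2) = 1/28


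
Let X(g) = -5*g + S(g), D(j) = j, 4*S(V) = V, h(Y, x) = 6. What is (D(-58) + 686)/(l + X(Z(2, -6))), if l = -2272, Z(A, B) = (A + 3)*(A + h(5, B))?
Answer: -314/1231 ≈ -0.25508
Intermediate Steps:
Z(A, B) = (3 + A)*(6 + A) (Z(A, B) = (A + 3)*(A + 6) = (3 + A)*(6 + A))
S(V) = V/4
X(g) = -19*g/4 (X(g) = -5*g + g/4 = -19*g/4)
(D(-58) + 686)/(l + X(Z(2, -6))) = (-58 + 686)/(-2272 - 19*(18 + 2² + 9*2)/4) = 628/(-2272 - 19*(18 + 4 + 18)/4) = 628/(-2272 - 19/4*40) = 628/(-2272 - 190) = 628/(-2462) = 628*(-1/2462) = -314/1231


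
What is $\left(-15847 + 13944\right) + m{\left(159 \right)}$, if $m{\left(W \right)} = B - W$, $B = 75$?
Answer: $-1987$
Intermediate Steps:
$m{\left(W \right)} = 75 - W$
$\left(-15847 + 13944\right) + m{\left(159 \right)} = \left(-15847 + 13944\right) + \left(75 - 159\right) = -1903 + \left(75 - 159\right) = -1903 - 84 = -1987$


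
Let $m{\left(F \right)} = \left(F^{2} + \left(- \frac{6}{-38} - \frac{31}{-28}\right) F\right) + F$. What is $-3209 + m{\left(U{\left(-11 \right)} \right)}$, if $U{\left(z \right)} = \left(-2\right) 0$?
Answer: $-3209$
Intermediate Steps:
$U{\left(z \right)} = 0$
$m{\left(F \right)} = F^{2} + \frac{1205 F}{532}$ ($m{\left(F \right)} = \left(F^{2} + \left(\left(-6\right) \left(- \frac{1}{38}\right) - - \frac{31}{28}\right) F\right) + F = \left(F^{2} + \left(\frac{3}{19} + \frac{31}{28}\right) F\right) + F = \left(F^{2} + \frac{673 F}{532}\right) + F = F^{2} + \frac{1205 F}{532}$)
$-3209 + m{\left(U{\left(-11 \right)} \right)} = -3209 + \frac{1}{532} \cdot 0 \left(1205 + 532 \cdot 0\right) = -3209 + \frac{1}{532} \cdot 0 \left(1205 + 0\right) = -3209 + \frac{1}{532} \cdot 0 \cdot 1205 = -3209 + 0 = -3209$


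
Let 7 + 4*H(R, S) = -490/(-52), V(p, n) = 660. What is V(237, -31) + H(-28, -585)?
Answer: 68703/104 ≈ 660.61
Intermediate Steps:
H(R, S) = 63/104 (H(R, S) = -7/4 + (-490/(-52))/4 = -7/4 + (-490*(-1/52))/4 = -7/4 + (¼)*(245/26) = -7/4 + 245/104 = 63/104)
V(237, -31) + H(-28, -585) = 660 + 63/104 = 68703/104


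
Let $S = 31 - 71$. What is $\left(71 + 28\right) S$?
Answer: $-3960$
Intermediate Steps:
$S = -40$ ($S = 31 - 71 = -40$)
$\left(71 + 28\right) S = \left(71 + 28\right) \left(-40\right) = 99 \left(-40\right) = -3960$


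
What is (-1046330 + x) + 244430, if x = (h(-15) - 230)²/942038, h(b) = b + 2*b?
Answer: -755420196575/942038 ≈ -8.0190e+5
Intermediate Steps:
h(b) = 3*b
x = 75625/942038 (x = (3*(-15) - 230)²/942038 = (-45 - 230)²*(1/942038) = (-275)²*(1/942038) = 75625*(1/942038) = 75625/942038 ≈ 0.080278)
(-1046330 + x) + 244430 = (-1046330 + 75625/942038) + 244430 = -985682544915/942038 + 244430 = -755420196575/942038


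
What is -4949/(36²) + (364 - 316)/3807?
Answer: -231835/60912 ≈ -3.8061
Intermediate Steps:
-4949/(36²) + (364 - 316)/3807 = -4949/1296 + 48*(1/3807) = -4949*1/1296 + 16/1269 = -4949/1296 + 16/1269 = -231835/60912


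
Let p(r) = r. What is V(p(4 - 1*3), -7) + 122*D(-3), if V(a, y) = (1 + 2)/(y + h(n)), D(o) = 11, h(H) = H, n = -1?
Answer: 10733/8 ≈ 1341.6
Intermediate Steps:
V(a, y) = 3/(-1 + y) (V(a, y) = (1 + 2)/(y - 1) = 3/(-1 + y))
V(p(4 - 1*3), -7) + 122*D(-3) = 3/(-1 - 7) + 122*11 = 3/(-8) + 1342 = 3*(-⅛) + 1342 = -3/8 + 1342 = 10733/8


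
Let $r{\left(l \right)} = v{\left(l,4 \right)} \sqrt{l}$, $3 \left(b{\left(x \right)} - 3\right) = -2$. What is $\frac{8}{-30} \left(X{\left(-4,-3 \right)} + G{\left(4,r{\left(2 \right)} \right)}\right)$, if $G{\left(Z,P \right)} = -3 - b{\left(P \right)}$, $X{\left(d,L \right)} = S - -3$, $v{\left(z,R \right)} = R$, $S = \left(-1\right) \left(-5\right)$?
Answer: $- \frac{32}{45} \approx -0.71111$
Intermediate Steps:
$S = 5$
$b{\left(x \right)} = \frac{7}{3}$ ($b{\left(x \right)} = 3 + \frac{1}{3} \left(-2\right) = 3 - \frac{2}{3} = \frac{7}{3}$)
$X{\left(d,L \right)} = 8$ ($X{\left(d,L \right)} = 5 - -3 = 5 + 3 = 8$)
$r{\left(l \right)} = 4 \sqrt{l}$
$G{\left(Z,P \right)} = - \frac{16}{3}$ ($G{\left(Z,P \right)} = -3 - \frac{7}{3} = - \frac{16}{3}$)
$\frac{8}{-30} \left(X{\left(-4,-3 \right)} + G{\left(4,r{\left(2 \right)} \right)}\right) = \frac{8}{-30} \left(8 - \frac{16}{3}\right) = 8 \left(- \frac{1}{30}\right) \frac{8}{3} = \left(- \frac{4}{15}\right) \frac{8}{3} = - \frac{32}{45}$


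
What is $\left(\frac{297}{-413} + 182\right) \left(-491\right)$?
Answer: $- \frac{36760679}{413} \approx -89009.0$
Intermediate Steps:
$\left(\frac{297}{-413} + 182\right) \left(-491\right) = \left(297 \left(- \frac{1}{413}\right) + 182\right) \left(-491\right) = \left(- \frac{297}{413} + 182\right) \left(-491\right) = \frac{74869}{413} \left(-491\right) = - \frac{36760679}{413}$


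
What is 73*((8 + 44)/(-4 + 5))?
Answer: 3796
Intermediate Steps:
73*((8 + 44)/(-4 + 5)) = 73*(52/1) = 73*(52*1) = 73*52 = 3796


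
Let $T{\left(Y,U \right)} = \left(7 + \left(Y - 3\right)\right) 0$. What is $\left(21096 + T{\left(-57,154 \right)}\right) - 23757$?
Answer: $-2661$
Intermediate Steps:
$T{\left(Y,U \right)} = 0$ ($T{\left(Y,U \right)} = \left(7 + \left(Y - 3\right)\right) 0 = \left(7 + \left(-3 + Y\right)\right) 0 = \left(4 + Y\right) 0 = 0$)
$\left(21096 + T{\left(-57,154 \right)}\right) - 23757 = \left(21096 + 0\right) - 23757 = 21096 - 23757 = -2661$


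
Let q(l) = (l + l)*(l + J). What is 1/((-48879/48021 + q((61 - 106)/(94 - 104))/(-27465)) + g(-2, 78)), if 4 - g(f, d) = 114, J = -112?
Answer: -58617634/6505539803 ≈ -0.0090104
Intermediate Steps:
g(f, d) = -110 (g(f, d) = 4 - 1*114 = 4 - 114 = -110)
q(l) = 2*l*(-112 + l) (q(l) = (l + l)*(l - 112) = (2*l)*(-112 + l) = 2*l*(-112 + l))
1/((-48879/48021 + q((61 - 106)/(94 - 104))/(-27465)) + g(-2, 78)) = 1/((-48879/48021 + (2*((61 - 106)/(94 - 104))*(-112 + (61 - 106)/(94 - 104)))/(-27465)) - 110) = 1/((-48879*1/48021 + (2*(-45/(-10))*(-112 - 45/(-10)))*(-1/27465)) - 110) = 1/((-16293/16007 + (2*(-45*(-⅒))*(-112 - 45*(-⅒)))*(-1/27465)) - 110) = 1/((-16293/16007 + (2*(9/2)*(-112 + 9/2))*(-1/27465)) - 110) = 1/((-16293/16007 + (2*(9/2)*(-215/2))*(-1/27465)) - 110) = 1/((-16293/16007 - 1935/2*(-1/27465)) - 110) = 1/((-16293/16007 + 129/3662) - 110) = 1/(-57600063/58617634 - 110) = 1/(-6505539803/58617634) = -58617634/6505539803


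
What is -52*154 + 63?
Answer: -7945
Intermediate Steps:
-52*154 + 63 = -8008 + 63 = -7945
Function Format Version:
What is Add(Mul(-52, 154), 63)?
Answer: -7945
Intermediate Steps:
Add(Mul(-52, 154), 63) = Add(-8008, 63) = -7945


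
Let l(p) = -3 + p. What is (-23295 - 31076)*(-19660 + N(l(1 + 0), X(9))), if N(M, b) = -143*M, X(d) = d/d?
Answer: 1053383754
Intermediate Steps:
X(d) = 1
(-23295 - 31076)*(-19660 + N(l(1 + 0), X(9))) = (-23295 - 31076)*(-19660 - 143*(-3 + (1 + 0))) = -54371*(-19660 - 143*(-3 + 1)) = -54371*(-19660 - 143*(-2)) = -54371*(-19660 + 286) = -54371*(-19374) = 1053383754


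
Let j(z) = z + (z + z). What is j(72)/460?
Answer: 54/115 ≈ 0.46957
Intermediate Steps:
j(z) = 3*z (j(z) = z + 2*z = 3*z)
j(72)/460 = (3*72)/460 = 216*(1/460) = 54/115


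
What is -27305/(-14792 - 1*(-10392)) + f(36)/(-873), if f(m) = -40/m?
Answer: 42915877/6914160 ≈ 6.2070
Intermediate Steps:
-27305/(-14792 - 1*(-10392)) + f(36)/(-873) = -27305/(-14792 - 1*(-10392)) - 40/36/(-873) = -27305/(-14792 + 10392) - 40*1/36*(-1/873) = -27305/(-4400) - 10/9*(-1/873) = -27305*(-1/4400) + 10/7857 = 5461/880 + 10/7857 = 42915877/6914160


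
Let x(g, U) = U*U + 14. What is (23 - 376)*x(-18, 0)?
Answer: -4942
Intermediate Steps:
x(g, U) = 14 + U² (x(g, U) = U² + 14 = 14 + U²)
(23 - 376)*x(-18, 0) = (23 - 376)*(14 + 0²) = -353*(14 + 0) = -353*14 = -4942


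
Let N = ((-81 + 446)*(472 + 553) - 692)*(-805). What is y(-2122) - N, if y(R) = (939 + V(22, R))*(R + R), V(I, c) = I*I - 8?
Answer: 294608305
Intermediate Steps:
V(I, c) = -8 + I**2 (V(I, c) = I**2 - 8 = -8 + I**2)
y(R) = 2830*R (y(R) = (939 + (-8 + 22**2))*(R + R) = (939 + (-8 + 484))*(2*R) = (939 + 476)*(2*R) = 1415*(2*R) = 2830*R)
N = -300613565 (N = (365*1025 - 692)*(-805) = (374125 - 692)*(-805) = 373433*(-805) = -300613565)
y(-2122) - N = 2830*(-2122) - 1*(-300613565) = -6005260 + 300613565 = 294608305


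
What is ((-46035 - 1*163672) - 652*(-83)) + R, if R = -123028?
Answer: -278619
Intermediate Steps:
((-46035 - 1*163672) - 652*(-83)) + R = ((-46035 - 1*163672) - 652*(-83)) - 123028 = ((-46035 - 163672) + 54116) - 123028 = (-209707 + 54116) - 123028 = -155591 - 123028 = -278619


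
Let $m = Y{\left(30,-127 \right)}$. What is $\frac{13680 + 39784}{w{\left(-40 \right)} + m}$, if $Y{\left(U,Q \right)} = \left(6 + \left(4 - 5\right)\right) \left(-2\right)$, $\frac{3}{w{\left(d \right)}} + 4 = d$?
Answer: $- \frac{2352416}{443} \approx -5310.2$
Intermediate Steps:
$w{\left(d \right)} = \frac{3}{-4 + d}$
$Y{\left(U,Q \right)} = -10$ ($Y{\left(U,Q \right)} = \left(6 - 1\right) \left(-2\right) = 5 \left(-2\right) = -10$)
$m = -10$
$\frac{13680 + 39784}{w{\left(-40 \right)} + m} = \frac{13680 + 39784}{\frac{3}{-4 - 40} - 10} = \frac{53464}{\frac{3}{-44} - 10} = \frac{53464}{3 \left(- \frac{1}{44}\right) - 10} = \frac{53464}{- \frac{3}{44} - 10} = \frac{53464}{- \frac{443}{44}} = 53464 \left(- \frac{44}{443}\right) = - \frac{2352416}{443}$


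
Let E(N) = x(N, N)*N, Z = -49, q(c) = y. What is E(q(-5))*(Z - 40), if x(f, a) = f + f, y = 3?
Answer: -1602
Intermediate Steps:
q(c) = 3
x(f, a) = 2*f
E(N) = 2*N² (E(N) = (2*N)*N = 2*N²)
E(q(-5))*(Z - 40) = (2*3²)*(-49 - 40) = (2*9)*(-89) = 18*(-89) = -1602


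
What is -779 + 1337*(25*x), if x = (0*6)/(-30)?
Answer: -779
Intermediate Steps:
x = 0 (x = 0*(-1/30) = 0)
-779 + 1337*(25*x) = -779 + 1337*(25*0) = -779 + 1337*0 = -779 + 0 = -779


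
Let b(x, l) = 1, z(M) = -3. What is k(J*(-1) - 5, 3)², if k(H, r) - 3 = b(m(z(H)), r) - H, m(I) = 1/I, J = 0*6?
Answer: 81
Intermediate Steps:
J = 0
k(H, r) = 4 - H (k(H, r) = 3 + (1 - H) = 4 - H)
k(J*(-1) - 5, 3)² = (4 - (0*(-1) - 5))² = (4 - (0 - 5))² = (4 - 1*(-5))² = (4 + 5)² = 9² = 81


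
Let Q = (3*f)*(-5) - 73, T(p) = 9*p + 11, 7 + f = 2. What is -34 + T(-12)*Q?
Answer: -228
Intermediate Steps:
f = -5 (f = -7 + 2 = -5)
T(p) = 11 + 9*p
Q = 2 (Q = (3*(-5))*(-5) - 73 = -15*(-5) - 73 = 75 - 73 = 2)
-34 + T(-12)*Q = -34 + (11 + 9*(-12))*2 = -34 + (11 - 108)*2 = -34 - 97*2 = -34 - 194 = -228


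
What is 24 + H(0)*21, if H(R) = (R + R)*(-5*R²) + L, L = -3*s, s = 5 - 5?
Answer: 24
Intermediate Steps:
s = 0
L = 0 (L = -3*0 = 0)
H(R) = -10*R³ (H(R) = (R + R)*(-5*R²) + 0 = (2*R)*(-5*R²) + 0 = -10*R³ + 0 = -10*R³)
24 + H(0)*21 = 24 - 10*0³*21 = 24 - 10*0*21 = 24 + 0*21 = 24 + 0 = 24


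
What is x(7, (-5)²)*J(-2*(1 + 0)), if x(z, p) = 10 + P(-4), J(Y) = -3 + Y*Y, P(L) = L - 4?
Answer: 2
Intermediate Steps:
P(L) = -4 + L
J(Y) = -3 + Y²
x(z, p) = 2 (x(z, p) = 10 + (-4 - 4) = 10 - 8 = 2)
x(7, (-5)²)*J(-2*(1 + 0)) = 2*(-3 + (-2*(1 + 0))²) = 2*(-3 + (-2*1)²) = 2*(-3 + (-2)²) = 2*(-3 + 4) = 2*1 = 2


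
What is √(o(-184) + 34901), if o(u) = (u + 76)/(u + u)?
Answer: √73851137/46 ≈ 186.82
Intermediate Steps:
o(u) = (76 + u)/(2*u) (o(u) = (76 + u)/((2*u)) = (76 + u)*(1/(2*u)) = (76 + u)/(2*u))
√(o(-184) + 34901) = √((½)*(76 - 184)/(-184) + 34901) = √((½)*(-1/184)*(-108) + 34901) = √(27/92 + 34901) = √(3210919/92) = √73851137/46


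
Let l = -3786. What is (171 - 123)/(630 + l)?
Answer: -4/263 ≈ -0.015209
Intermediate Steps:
(171 - 123)/(630 + l) = (171 - 123)/(630 - 3786) = 48/(-3156) = 48*(-1/3156) = -4/263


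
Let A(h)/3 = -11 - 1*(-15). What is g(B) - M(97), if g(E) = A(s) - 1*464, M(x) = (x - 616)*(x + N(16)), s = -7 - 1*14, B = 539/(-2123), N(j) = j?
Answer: 58195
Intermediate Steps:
B = -49/193 (B = 539*(-1/2123) = -49/193 ≈ -0.25389)
s = -21 (s = -7 - 14 = -21)
A(h) = 12 (A(h) = 3*(-11 - 1*(-15)) = 3*(-11 + 15) = 3*4 = 12)
M(x) = (-616 + x)*(16 + x) (M(x) = (x - 616)*(x + 16) = (-616 + x)*(16 + x))
g(E) = -452 (g(E) = 12 - 1*464 = 12 - 464 = -452)
g(B) - M(97) = -452 - (-9856 + 97² - 600*97) = -452 - (-9856 + 9409 - 58200) = -452 - 1*(-58647) = -452 + 58647 = 58195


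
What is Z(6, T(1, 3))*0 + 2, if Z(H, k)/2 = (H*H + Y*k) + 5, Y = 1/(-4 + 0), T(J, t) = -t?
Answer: 2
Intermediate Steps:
Y = -1/4 (Y = 1/(-4) = -1/4 ≈ -0.25000)
Z(H, k) = 10 + 2*H**2 - k/2 (Z(H, k) = 2*((H*H - k/4) + 5) = 2*((H**2 - k/4) + 5) = 2*(5 + H**2 - k/4) = 10 + 2*H**2 - k/2)
Z(6, T(1, 3))*0 + 2 = (10 + 2*6**2 - (-1)*3/2)*0 + 2 = (10 + 2*36 - 1/2*(-3))*0 + 2 = (10 + 72 + 3/2)*0 + 2 = (167/2)*0 + 2 = 0 + 2 = 2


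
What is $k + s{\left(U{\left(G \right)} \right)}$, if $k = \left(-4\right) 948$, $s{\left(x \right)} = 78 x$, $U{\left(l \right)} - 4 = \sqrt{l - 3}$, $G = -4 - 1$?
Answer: $-3480 + 156 i \sqrt{2} \approx -3480.0 + 220.62 i$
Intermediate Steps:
$G = -5$
$U{\left(l \right)} = 4 + \sqrt{-3 + l}$ ($U{\left(l \right)} = 4 + \sqrt{l - 3} = 4 + \sqrt{-3 + l}$)
$k = -3792$
$k + s{\left(U{\left(G \right)} \right)} = -3792 + 78 \left(4 + \sqrt{-3 - 5}\right) = -3792 + 78 \left(4 + \sqrt{-8}\right) = -3792 + 78 \left(4 + 2 i \sqrt{2}\right) = -3792 + \left(312 + 156 i \sqrt{2}\right) = -3480 + 156 i \sqrt{2}$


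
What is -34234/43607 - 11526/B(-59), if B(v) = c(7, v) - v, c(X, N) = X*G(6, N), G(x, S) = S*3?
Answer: 231109081/25728130 ≈ 8.9827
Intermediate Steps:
G(x, S) = 3*S
c(X, N) = 3*N*X (c(X, N) = X*(3*N) = 3*N*X)
B(v) = 20*v (B(v) = 3*v*7 - v = 21*v - v = 20*v)
-34234/43607 - 11526/B(-59) = -34234/43607 - 11526/(20*(-59)) = -34234*1/43607 - 11526/(-1180) = -34234/43607 - 11526*(-1/1180) = -34234/43607 + 5763/590 = 231109081/25728130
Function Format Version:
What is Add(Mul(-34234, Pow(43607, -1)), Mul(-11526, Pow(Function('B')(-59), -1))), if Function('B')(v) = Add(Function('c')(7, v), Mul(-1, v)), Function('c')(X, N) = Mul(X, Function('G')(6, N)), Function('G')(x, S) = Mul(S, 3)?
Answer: Rational(231109081, 25728130) ≈ 8.9827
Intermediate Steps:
Function('G')(x, S) = Mul(3, S)
Function('c')(X, N) = Mul(3, N, X) (Function('c')(X, N) = Mul(X, Mul(3, N)) = Mul(3, N, X))
Function('B')(v) = Mul(20, v) (Function('B')(v) = Add(Mul(3, v, 7), Mul(-1, v)) = Add(Mul(21, v), Mul(-1, v)) = Mul(20, v))
Add(Mul(-34234, Pow(43607, -1)), Mul(-11526, Pow(Function('B')(-59), -1))) = Add(Mul(-34234, Pow(43607, -1)), Mul(-11526, Pow(Mul(20, -59), -1))) = Add(Mul(-34234, Rational(1, 43607)), Mul(-11526, Pow(-1180, -1))) = Add(Rational(-34234, 43607), Mul(-11526, Rational(-1, 1180))) = Add(Rational(-34234, 43607), Rational(5763, 590)) = Rational(231109081, 25728130)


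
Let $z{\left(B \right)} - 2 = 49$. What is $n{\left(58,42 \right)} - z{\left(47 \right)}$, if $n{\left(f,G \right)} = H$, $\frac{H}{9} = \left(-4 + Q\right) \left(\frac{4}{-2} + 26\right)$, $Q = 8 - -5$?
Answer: $1893$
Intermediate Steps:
$Q = 13$ ($Q = 8 + 5 = 13$)
$z{\left(B \right)} = 51$ ($z{\left(B \right)} = 2 + 49 = 51$)
$H = 1944$ ($H = 9 \left(-4 + 13\right) \left(\frac{4}{-2} + 26\right) = 9 \cdot 9 \left(4 \left(- \frac{1}{2}\right) + 26\right) = 9 \cdot 9 \left(-2 + 26\right) = 9 \cdot 9 \cdot 24 = 9 \cdot 216 = 1944$)
$n{\left(f,G \right)} = 1944$
$n{\left(58,42 \right)} - z{\left(47 \right)} = 1944 - 51 = 1893$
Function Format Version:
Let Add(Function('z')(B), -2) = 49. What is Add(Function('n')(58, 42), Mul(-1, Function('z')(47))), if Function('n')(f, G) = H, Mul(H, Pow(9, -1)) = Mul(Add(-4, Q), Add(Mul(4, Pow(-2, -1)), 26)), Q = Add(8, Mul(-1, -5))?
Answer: 1893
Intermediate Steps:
Q = 13 (Q = Add(8, 5) = 13)
Function('z')(B) = 51 (Function('z')(B) = Add(2, 49) = 51)
H = 1944 (H = Mul(9, Mul(Add(-4, 13), Add(Mul(4, Pow(-2, -1)), 26))) = Mul(9, Mul(9, Add(Mul(4, Rational(-1, 2)), 26))) = Mul(9, Mul(9, Add(-2, 26))) = Mul(9, Mul(9, 24)) = Mul(9, 216) = 1944)
Function('n')(f, G) = 1944
Add(Function('n')(58, 42), Mul(-1, Function('z')(47))) = Add(1944, Mul(-1, 51)) = Add(1944, -51) = 1893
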